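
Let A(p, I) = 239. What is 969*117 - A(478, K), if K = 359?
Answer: 113134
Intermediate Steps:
969*117 - A(478, K) = 969*117 - 1*239 = 113373 - 239 = 113134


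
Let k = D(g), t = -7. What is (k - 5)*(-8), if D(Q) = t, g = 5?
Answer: 96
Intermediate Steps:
D(Q) = -7
k = -7
(k - 5)*(-8) = (-7 - 5)*(-8) = -12*(-8) = 96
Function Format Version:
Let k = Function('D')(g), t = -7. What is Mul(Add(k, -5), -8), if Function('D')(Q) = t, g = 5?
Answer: 96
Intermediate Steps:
Function('D')(Q) = -7
k = -7
Mul(Add(k, -5), -8) = Mul(Add(-7, -5), -8) = Mul(-12, -8) = 96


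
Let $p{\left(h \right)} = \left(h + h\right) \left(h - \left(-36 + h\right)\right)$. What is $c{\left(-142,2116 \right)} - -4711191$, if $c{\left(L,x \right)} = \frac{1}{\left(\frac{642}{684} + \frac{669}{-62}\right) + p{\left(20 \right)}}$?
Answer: $\frac{11905518864519}{2527072} \approx 4.7112 \cdot 10^{6}$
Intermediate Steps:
$p{\left(h \right)} = 72 h$ ($p{\left(h \right)} = 2 h 36 = 72 h$)
$c{\left(L,x \right)} = \frac{1767}{2527072}$ ($c{\left(L,x \right)} = \frac{1}{\left(\frac{642}{684} + \frac{669}{-62}\right) + 72 \cdot 20} = \frac{1}{\left(642 \cdot \frac{1}{684} + 669 \left(- \frac{1}{62}\right)\right) + 1440} = \frac{1}{\left(\frac{107}{114} - \frac{669}{62}\right) + 1440} = \frac{1}{- \frac{17408}{1767} + 1440} = \frac{1}{\frac{2527072}{1767}} = \frac{1767}{2527072}$)
$c{\left(-142,2116 \right)} - -4711191 = \frac{1767}{2527072} - -4711191 = \frac{1767}{2527072} + 4711191 = \frac{11905518864519}{2527072}$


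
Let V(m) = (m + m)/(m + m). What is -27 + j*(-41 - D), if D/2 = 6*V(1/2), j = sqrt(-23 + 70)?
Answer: -27 - 53*sqrt(47) ≈ -390.35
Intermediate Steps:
j = sqrt(47) ≈ 6.8557
V(m) = 1 (V(m) = (2*m)/((2*m)) = (2*m)*(1/(2*m)) = 1)
D = 12 (D = 2*(6*1) = 2*6 = 12)
-27 + j*(-41 - D) = -27 + sqrt(47)*(-41 - 1*12) = -27 + sqrt(47)*(-41 - 12) = -27 + sqrt(47)*(-53) = -27 - 53*sqrt(47)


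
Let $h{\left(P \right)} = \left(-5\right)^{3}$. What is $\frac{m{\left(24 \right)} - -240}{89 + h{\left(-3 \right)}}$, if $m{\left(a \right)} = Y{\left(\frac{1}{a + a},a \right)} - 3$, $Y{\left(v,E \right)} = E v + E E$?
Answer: $- \frac{1627}{72} \approx -22.597$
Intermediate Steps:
$h{\left(P \right)} = -125$
$Y{\left(v,E \right)} = E^{2} + E v$ ($Y{\left(v,E \right)} = E v + E^{2} = E^{2} + E v$)
$m{\left(a \right)} = -3 + a \left(a + \frac{1}{2 a}\right)$ ($m{\left(a \right)} = a \left(a + \frac{1}{a + a}\right) - 3 = a \left(a + \frac{1}{2 a}\right) - 3 = -3 + a \left(a + \frac{1}{2 a}\right)$)
$\frac{m{\left(24 \right)} - -240}{89 + h{\left(-3 \right)}} = \frac{\left(- \frac{5}{2} + 24^{2}\right) - -240}{89 - 125} = \frac{\left(- \frac{5}{2} + 576\right) + 240}{-36} = \left(\frac{1147}{2} + 240\right) \left(- \frac{1}{36}\right) = \frac{1627}{2} \left(- \frac{1}{36}\right) = - \frac{1627}{72}$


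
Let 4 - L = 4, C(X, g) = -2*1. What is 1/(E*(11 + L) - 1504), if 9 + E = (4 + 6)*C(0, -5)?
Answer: -1/1823 ≈ -0.00054855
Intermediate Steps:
C(X, g) = -2
L = 0 (L = 4 - 1*4 = 4 - 4 = 0)
E = -29 (E = -9 + (4 + 6)*(-2) = -9 + 10*(-2) = -9 - 20 = -29)
1/(E*(11 + L) - 1504) = 1/(-29*(11 + 0) - 1504) = 1/(-29*11 - 1504) = 1/(-319 - 1504) = 1/(-1823) = -1/1823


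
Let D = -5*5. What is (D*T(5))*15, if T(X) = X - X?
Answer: 0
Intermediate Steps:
T(X) = 0
D = -25
(D*T(5))*15 = -25*0*15 = 0*15 = 0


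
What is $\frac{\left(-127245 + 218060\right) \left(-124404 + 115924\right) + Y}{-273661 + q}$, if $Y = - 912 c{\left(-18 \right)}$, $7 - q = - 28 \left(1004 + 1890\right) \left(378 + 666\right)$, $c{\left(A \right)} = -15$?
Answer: $- \frac{385048760}{42161877} \approx -9.1326$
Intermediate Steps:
$q = 84597415$ ($q = 7 - - 28 \left(1004 + 1890\right) \left(378 + 666\right) = 7 - - 28 \cdot 2894 \cdot 1044 = 7 - \left(-28\right) 3021336 = 7 - -84597408 = 7 + 84597408 = 84597415$)
$Y = 13680$ ($Y = \left(-912\right) \left(-15\right) = 13680$)
$\frac{\left(-127245 + 218060\right) \left(-124404 + 115924\right) + Y}{-273661 + q} = \frac{\left(-127245 + 218060\right) \left(-124404 + 115924\right) + 13680}{-273661 + 84597415} = \frac{90815 \left(-8480\right) + 13680}{84323754} = \left(-770111200 + 13680\right) \frac{1}{84323754} = \left(-770097520\right) \frac{1}{84323754} = - \frac{385048760}{42161877}$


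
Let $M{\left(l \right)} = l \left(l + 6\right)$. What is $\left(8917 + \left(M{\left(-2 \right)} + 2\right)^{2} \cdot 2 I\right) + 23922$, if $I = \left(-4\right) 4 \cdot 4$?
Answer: $28231$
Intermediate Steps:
$I = -64$ ($I = \left(-16\right) 4 = -64$)
$M{\left(l \right)} = l \left(6 + l\right)$
$\left(8917 + \left(M{\left(-2 \right)} + 2\right)^{2} \cdot 2 I\right) + 23922 = \left(8917 + \left(- 2 \left(6 - 2\right) + 2\right)^{2} \cdot 2 \left(-64\right)\right) + 23922 = \left(8917 + \left(\left(-2\right) 4 + 2\right)^{2} \left(-128\right)\right) + 23922 = \left(8917 + \left(-8 + 2\right)^{2} \left(-128\right)\right) + 23922 = \left(8917 + \left(-6\right)^{2} \left(-128\right)\right) + 23922 = \left(8917 + 36 \left(-128\right)\right) + 23922 = \left(8917 - 4608\right) + 23922 = 4309 + 23922 = 28231$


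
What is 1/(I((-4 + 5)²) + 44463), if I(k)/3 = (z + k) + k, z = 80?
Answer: 1/44709 ≈ 2.2367e-5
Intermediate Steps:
I(k) = 240 + 6*k (I(k) = 3*((80 + k) + k) = 3*(80 + 2*k) = 240 + 6*k)
1/(I((-4 + 5)²) + 44463) = 1/((240 + 6*(-4 + 5)²) + 44463) = 1/((240 + 6*1²) + 44463) = 1/((240 + 6*1) + 44463) = 1/((240 + 6) + 44463) = 1/(246 + 44463) = 1/44709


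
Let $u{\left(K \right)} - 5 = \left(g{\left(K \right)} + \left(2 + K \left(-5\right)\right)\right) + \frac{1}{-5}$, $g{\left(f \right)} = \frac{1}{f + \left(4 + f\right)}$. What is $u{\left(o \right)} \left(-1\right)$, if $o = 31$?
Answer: $\frac{48901}{330} \approx 148.18$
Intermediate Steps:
$g{\left(f \right)} = \frac{1}{4 + 2 f}$
$u{\left(K \right)} = \frac{34}{5} + \frac{1}{2 \left(2 + K\right)} - 5 K$ ($u{\left(K \right)} = 5 + \left(\left(\frac{1}{2 \left(2 + K\right)} + \left(2 + K \left(-5\right)\right)\right) + \frac{1}{-5}\right) = 5 - \left(- \frac{9}{5} + 5 K - \frac{1}{2 \left(2 + K\right)}\right) = 5 + \left(\frac{9}{5} + \frac{1}{2 \left(2 + K\right)} - 5 K\right) = \frac{34}{5} + \frac{1}{2 \left(2 + K\right)} - 5 K$)
$u{\left(o \right)} \left(-1\right) = \frac{141 - 50 \cdot 31^{2} - 992}{10 \left(2 + 31\right)} \left(-1\right) = \frac{141 - 48050 - 992}{10 \cdot 33} \left(-1\right) = \frac{1}{10} \cdot \frac{1}{33} \left(141 - 48050 - 992\right) \left(-1\right) = \frac{1}{10} \cdot \frac{1}{33} \left(-48901\right) \left(-1\right) = \left(- \frac{48901}{330}\right) \left(-1\right) = \frac{48901}{330}$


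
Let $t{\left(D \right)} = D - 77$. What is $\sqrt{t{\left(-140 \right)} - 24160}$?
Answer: $i \sqrt{24377} \approx 156.13 i$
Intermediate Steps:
$t{\left(D \right)} = -77 + D$ ($t{\left(D \right)} = D - 77 = -77 + D$)
$\sqrt{t{\left(-140 \right)} - 24160} = \sqrt{\left(-77 - 140\right) - 24160} = \sqrt{-217 - 24160} = \sqrt{-24377} = i \sqrt{24377}$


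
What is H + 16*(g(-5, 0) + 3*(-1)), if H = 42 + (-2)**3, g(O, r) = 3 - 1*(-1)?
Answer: 50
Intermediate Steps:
g(O, r) = 4 (g(O, r) = 3 + 1 = 4)
H = 34 (H = 42 - 8 = 34)
H + 16*(g(-5, 0) + 3*(-1)) = 34 + 16*(4 + 3*(-1)) = 34 + 16*(4 - 3) = 34 + 16*1 = 34 + 16 = 50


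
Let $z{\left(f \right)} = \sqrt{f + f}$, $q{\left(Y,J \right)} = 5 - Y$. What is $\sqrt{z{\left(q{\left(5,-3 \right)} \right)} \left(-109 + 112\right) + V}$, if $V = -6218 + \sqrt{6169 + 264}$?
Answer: $\sqrt{-6218 + \sqrt{6433}} \approx 78.344 i$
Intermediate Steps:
$z{\left(f \right)} = \sqrt{2} \sqrt{f}$ ($z{\left(f \right)} = \sqrt{2 f} = \sqrt{2} \sqrt{f}$)
$V = -6218 + \sqrt{6433} \approx -6137.8$
$\sqrt{z{\left(q{\left(5,-3 \right)} \right)} \left(-109 + 112\right) + V} = \sqrt{\sqrt{2} \sqrt{5 - 5} \left(-109 + 112\right) - \left(6218 - \sqrt{6433}\right)} = \sqrt{\sqrt{2} \sqrt{5 - 5} \cdot 3 - \left(6218 - \sqrt{6433}\right)} = \sqrt{\sqrt{2} \sqrt{0} \cdot 3 - \left(6218 - \sqrt{6433}\right)} = \sqrt{\sqrt{2} \cdot 0 \cdot 3 - \left(6218 - \sqrt{6433}\right)} = \sqrt{0 \cdot 3 - \left(6218 - \sqrt{6433}\right)} = \sqrt{0 - \left(6218 - \sqrt{6433}\right)} = \sqrt{-6218 + \sqrt{6433}}$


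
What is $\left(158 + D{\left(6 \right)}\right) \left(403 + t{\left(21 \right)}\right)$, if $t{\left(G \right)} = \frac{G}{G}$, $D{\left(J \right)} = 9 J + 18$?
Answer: $92920$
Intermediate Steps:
$D{\left(J \right)} = 18 + 9 J$
$t{\left(G \right)} = 1$
$\left(158 + D{\left(6 \right)}\right) \left(403 + t{\left(21 \right)}\right) = \left(158 + \left(18 + 9 \cdot 6\right)\right) \left(403 + 1\right) = \left(158 + \left(18 + 54\right)\right) 404 = \left(158 + 72\right) 404 = 230 \cdot 404 = 92920$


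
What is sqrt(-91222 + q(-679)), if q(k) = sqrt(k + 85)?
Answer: sqrt(-91222 + 3*I*sqrt(66)) ≈ 0.04 + 302.03*I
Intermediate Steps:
q(k) = sqrt(85 + k)
sqrt(-91222 + q(-679)) = sqrt(-91222 + sqrt(85 - 679)) = sqrt(-91222 + sqrt(-594)) = sqrt(-91222 + 3*I*sqrt(66))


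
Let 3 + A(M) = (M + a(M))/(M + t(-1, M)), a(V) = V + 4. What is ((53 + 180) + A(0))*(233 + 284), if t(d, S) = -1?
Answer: 116842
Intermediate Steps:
a(V) = 4 + V
A(M) = -3 + (4 + 2*M)/(-1 + M) (A(M) = -3 + (M + (4 + M))/(M - 1) = -3 + (4 + 2*M)/(-1 + M))
((53 + 180) + A(0))*(233 + 284) = ((53 + 180) + (7 - 1*0)/(-1 + 0))*(233 + 284) = (233 + (7 + 0)/(-1))*517 = (233 - 1*7)*517 = (233 - 7)*517 = 226*517 = 116842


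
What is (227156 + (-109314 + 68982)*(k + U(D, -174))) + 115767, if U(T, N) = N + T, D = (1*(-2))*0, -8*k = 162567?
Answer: 1653884443/2 ≈ 8.2694e+8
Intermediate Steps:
k = -162567/8 (k = -⅛*162567 = -162567/8 ≈ -20321.)
D = 0 (D = -2*0 = 0)
(227156 + (-109314 + 68982)*(k + U(D, -174))) + 115767 = (227156 + (-109314 + 68982)*(-162567/8 + (-174 + 0))) + 115767 = (227156 - 40332*(-162567/8 - 174)) + 115767 = (227156 - 40332*(-163959/8)) + 115767 = (227156 + 1653198597/2) + 115767 = 1653652909/2 + 115767 = 1653884443/2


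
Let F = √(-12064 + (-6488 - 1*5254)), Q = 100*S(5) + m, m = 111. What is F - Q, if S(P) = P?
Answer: -611 + I*√23806 ≈ -611.0 + 154.29*I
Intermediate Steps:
Q = 611 (Q = 100*5 + 111 = 500 + 111 = 611)
F = I*√23806 (F = √(-12064 + (-6488 - 5254)) = √(-12064 - 11742) = √(-23806) = I*√23806 ≈ 154.29*I)
F - Q = I*√23806 - 1*611 = I*√23806 - 611 = -611 + I*√23806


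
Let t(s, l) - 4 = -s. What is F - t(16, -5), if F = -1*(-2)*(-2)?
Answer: 8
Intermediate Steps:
t(s, l) = 4 - s
F = -4 (F = 2*(-2) = -4)
F - t(16, -5) = -4 - (4 - 1*16) = -4 - (4 - 16) = -4 - 1*(-12) = -4 + 12 = 8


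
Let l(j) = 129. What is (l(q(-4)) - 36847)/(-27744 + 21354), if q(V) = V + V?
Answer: 18359/3195 ≈ 5.7462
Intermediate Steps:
q(V) = 2*V
(l(q(-4)) - 36847)/(-27744 + 21354) = (129 - 36847)/(-27744 + 21354) = -36718/(-6390) = -36718*(-1/6390) = 18359/3195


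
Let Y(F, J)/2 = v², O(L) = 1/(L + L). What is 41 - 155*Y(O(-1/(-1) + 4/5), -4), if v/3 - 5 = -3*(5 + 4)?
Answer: -1350319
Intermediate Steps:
O(L) = 1/(2*L)
v = -66 (v = 15 + 3*(-3*(5 + 4)) = 15 + 3*(-3*9) = 15 + 3*(-27) = 15 - 81 = -66)
Y(F, J) = 8712 (Y(F, J) = 2*(-66)² = 2*4356 = 8712)
41 - 155*Y(O(-1/(-1) + 4/5), -4) = 41 - 155*8712 = 41 - 1350360 = -1350319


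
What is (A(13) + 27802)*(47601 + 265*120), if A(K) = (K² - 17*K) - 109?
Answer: 2194723041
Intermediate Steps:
A(K) = -109 + K² - 17*K
(A(13) + 27802)*(47601 + 265*120) = ((-109 + 13² - 17*13) + 27802)*(47601 + 265*120) = ((-109 + 169 - 221) + 27802)*(47601 + 31800) = (-161 + 27802)*79401 = 27641*79401 = 2194723041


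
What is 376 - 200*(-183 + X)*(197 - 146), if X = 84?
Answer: 1010176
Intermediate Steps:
376 - 200*(-183 + X)*(197 - 146) = 376 - 200*(-183 + 84)*(197 - 146) = 376 - (-19800)*51 = 376 - 200*(-5049) = 376 + 1009800 = 1010176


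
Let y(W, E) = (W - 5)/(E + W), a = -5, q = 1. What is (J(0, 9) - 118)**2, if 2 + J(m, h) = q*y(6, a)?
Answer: 14161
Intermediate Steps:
y(W, E) = (-5 + W)/(E + W)
J(m, h) = -1 (J(m, h) = -2 + 1*((-5 + 6)/(-5 + 6)) = -2 + 1*(1/1) = -2 + 1*(1*1) = -2 + 1*1 = -2 + 1 = -1)
(J(0, 9) - 118)**2 = (-1 - 118)**2 = (-119)**2 = 14161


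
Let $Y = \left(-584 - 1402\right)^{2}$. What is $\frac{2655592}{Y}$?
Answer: $\frac{663898}{986049} \approx 0.67329$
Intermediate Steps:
$Y = 3944196$ ($Y = \left(-1986\right)^{2} = 3944196$)
$\frac{2655592}{Y} = \frac{2655592}{3944196} = 2655592 \cdot \frac{1}{3944196} = \frac{663898}{986049}$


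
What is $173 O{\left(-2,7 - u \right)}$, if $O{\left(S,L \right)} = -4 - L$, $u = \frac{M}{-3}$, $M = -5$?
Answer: $- \frac{4844}{3} \approx -1614.7$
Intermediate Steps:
$u = \frac{5}{3}$ ($u = - \frac{5}{-3} = \left(-5\right) \left(- \frac{1}{3}\right) = \frac{5}{3} \approx 1.6667$)
$173 O{\left(-2,7 - u \right)} = 173 \left(-4 - \left(7 - \frac{5}{3}\right)\right) = 173 \left(-4 - \frac{16}{3}\right) = 173 \left(- \frac{28}{3}\right) = - \frac{4844}{3}$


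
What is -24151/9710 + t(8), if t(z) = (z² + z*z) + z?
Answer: 1296409/9710 ≈ 133.51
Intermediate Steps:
t(z) = z + 2*z² (t(z) = (z² + z²) + z = 2*z² + z = z + 2*z²)
-24151/9710 + t(8) = -24151/9710 + 8*(1 + 2*8) = -24151*1/9710 + 8*(1 + 16) = -24151/9710 + 8*17 = -24151/9710 + 136 = 1296409/9710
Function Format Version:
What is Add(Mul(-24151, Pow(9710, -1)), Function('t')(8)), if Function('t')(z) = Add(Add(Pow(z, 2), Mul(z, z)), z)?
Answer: Rational(1296409, 9710) ≈ 133.51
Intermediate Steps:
Function('t')(z) = Add(z, Mul(2, Pow(z, 2))) (Function('t')(z) = Add(Add(Pow(z, 2), Pow(z, 2)), z) = Add(Mul(2, Pow(z, 2)), z) = Add(z, Mul(2, Pow(z, 2))))
Add(Mul(-24151, Pow(9710, -1)), Function('t')(8)) = Add(Mul(-24151, Pow(9710, -1)), Mul(8, Add(1, Mul(2, 8)))) = Add(Mul(-24151, Rational(1, 9710)), Mul(8, Add(1, 16))) = Add(Rational(-24151, 9710), Mul(8, 17)) = Add(Rational(-24151, 9710), 136) = Rational(1296409, 9710)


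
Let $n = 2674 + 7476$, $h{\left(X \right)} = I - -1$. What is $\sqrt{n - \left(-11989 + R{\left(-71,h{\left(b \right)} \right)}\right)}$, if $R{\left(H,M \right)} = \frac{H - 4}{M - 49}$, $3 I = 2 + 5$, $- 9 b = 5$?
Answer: $\frac{\sqrt{415496066}}{137} \approx 148.79$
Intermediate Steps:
$b = - \frac{5}{9}$ ($b = \left(- \frac{1}{9}\right) 5 = - \frac{5}{9} \approx -0.55556$)
$I = \frac{7}{3}$ ($I = \frac{2 + 5}{3} = \frac{1}{3} \cdot 7 = \frac{7}{3} \approx 2.3333$)
$h{\left(X \right)} = \frac{10}{3}$ ($h{\left(X \right)} = \frac{7}{3} - -1 = \frac{7}{3} + 1 = \frac{10}{3}$)
$R{\left(H,M \right)} = \frac{-4 + H}{-49 + M}$
$n = 10150$
$\sqrt{n - \left(-11989 + R{\left(-71,h{\left(b \right)} \right)}\right)} = \sqrt{10150 + \left(11989 - \frac{-4 - 71}{-49 + \frac{10}{3}}\right)} = \sqrt{10150 + \left(11989 - \frac{1}{- \frac{137}{3}} \left(-75\right)\right)} = \sqrt{10150 + \left(11989 - \left(- \frac{3}{137}\right) \left(-75\right)\right)} = \sqrt{10150 + \left(11989 - \frac{225}{137}\right)} = \sqrt{10150 + \frac{1642268}{137}} = \sqrt{\frac{3032818}{137}} = \frac{\sqrt{415496066}}{137}$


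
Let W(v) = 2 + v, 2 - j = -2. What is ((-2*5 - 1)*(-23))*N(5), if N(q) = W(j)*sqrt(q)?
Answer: 1518*sqrt(5) ≈ 3394.4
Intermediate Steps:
j = 4 (j = 2 - 1*(-2) = 2 + 2 = 4)
N(q) = 6*sqrt(q) (N(q) = (2 + 4)*sqrt(q) = 6*sqrt(q))
((-2*5 - 1)*(-23))*N(5) = ((-2*5 - 1)*(-23))*(6*sqrt(5)) = ((-10 - 1)*(-23))*(6*sqrt(5)) = (-11*(-23))*(6*sqrt(5)) = 253*(6*sqrt(5)) = 1518*sqrt(5)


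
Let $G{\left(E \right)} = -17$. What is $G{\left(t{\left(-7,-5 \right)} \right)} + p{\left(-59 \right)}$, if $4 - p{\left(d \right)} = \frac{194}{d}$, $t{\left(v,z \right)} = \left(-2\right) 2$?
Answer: $- \frac{573}{59} \approx -9.7119$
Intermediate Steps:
$t{\left(v,z \right)} = -4$
$p{\left(d \right)} = 4 - \frac{194}{d}$
$G{\left(t{\left(-7,-5 \right)} \right)} + p{\left(-59 \right)} = -17 + \left(4 - \frac{194}{-59}\right) = -17 + \left(4 - - \frac{194}{59}\right) = -17 + \left(4 + \frac{194}{59}\right) = -17 + \frac{430}{59} = - \frac{573}{59}$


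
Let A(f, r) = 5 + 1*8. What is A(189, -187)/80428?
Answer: 13/80428 ≈ 0.00016164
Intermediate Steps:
A(f, r) = 13 (A(f, r) = 5 + 8 = 13)
A(189, -187)/80428 = 13/80428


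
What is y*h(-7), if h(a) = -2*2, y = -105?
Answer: 420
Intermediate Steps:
h(a) = -4
y*h(-7) = -105*(-4) = 420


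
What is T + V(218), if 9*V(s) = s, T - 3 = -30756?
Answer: -276559/9 ≈ -30729.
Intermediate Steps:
T = -30753 (T = 3 - 30756 = -30753)
V(s) = s/9
T + V(218) = -30753 + (⅑)*218 = -30753 + 218/9 = -276559/9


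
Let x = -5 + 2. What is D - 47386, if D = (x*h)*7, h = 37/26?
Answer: -1232813/26 ≈ -47416.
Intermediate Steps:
x = -3
h = 37/26 (h = 37*(1/26) = 37/26 ≈ 1.4231)
D = -777/26 (D = -3*37/26*7 = -111/26*7 = -777/26 ≈ -29.885)
D - 47386 = -777/26 - 47386 = -1232813/26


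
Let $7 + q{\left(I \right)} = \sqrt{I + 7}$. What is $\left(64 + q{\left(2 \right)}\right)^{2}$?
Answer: $3600$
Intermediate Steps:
$q{\left(I \right)} = -7 + \sqrt{7 + I}$ ($q{\left(I \right)} = -7 + \sqrt{I + 7} = -7 + \sqrt{7 + I}$)
$\left(64 + q{\left(2 \right)}\right)^{2} = \left(64 - \left(7 - \sqrt{7 + 2}\right)\right)^{2} = \left(64 - \left(7 - \sqrt{9}\right)\right)^{2} = \left(64 + \left(-7 + 3\right)\right)^{2} = \left(64 - 4\right)^{2} = 60^{2} = 3600$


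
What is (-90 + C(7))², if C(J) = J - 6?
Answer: 7921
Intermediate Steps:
C(J) = -6 + J
(-90 + C(7))² = (-90 + (-6 + 7))² = (-90 + 1)² = (-89)² = 7921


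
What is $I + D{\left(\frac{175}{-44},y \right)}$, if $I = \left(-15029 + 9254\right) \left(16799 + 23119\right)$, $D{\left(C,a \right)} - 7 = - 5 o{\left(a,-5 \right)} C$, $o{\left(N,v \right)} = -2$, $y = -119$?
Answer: $- \frac{5071582621}{22} \approx -2.3053 \cdot 10^{8}$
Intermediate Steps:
$D{\left(C,a \right)} = 7 + 10 C$ ($D{\left(C,a \right)} = 7 + \left(-5\right) \left(-2\right) C = 7 + 10 C$)
$I = -230526450$ ($I = \left(-5775\right) 39918 = -230526450$)
$I + D{\left(\frac{175}{-44},y \right)} = -230526450 + \left(7 + 10 \frac{175}{-44}\right) = -230526450 + \left(7 + 10 \cdot 175 \left(- \frac{1}{44}\right)\right) = -230526450 + \left(7 + 10 \left(- \frac{175}{44}\right)\right) = -230526450 + \left(7 - \frac{875}{22}\right) = -230526450 - \frac{721}{22} = - \frac{5071582621}{22}$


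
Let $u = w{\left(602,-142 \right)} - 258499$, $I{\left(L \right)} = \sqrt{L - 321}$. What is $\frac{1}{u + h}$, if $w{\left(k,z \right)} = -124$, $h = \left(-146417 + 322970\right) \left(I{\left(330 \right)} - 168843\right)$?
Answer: $- \frac{1}{29809467143} \approx -3.3546 \cdot 10^{-11}$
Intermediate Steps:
$I{\left(L \right)} = \sqrt{-321 + L}$
$h = -29809208520$ ($h = \left(-146417 + 322970\right) \left(\sqrt{-321 + 330} - 168843\right) = 176553 \left(\sqrt{9} - 168843\right) = 176553 \left(3 - 168843\right) = 176553 \left(-168840\right) = -29809208520$)
$u = -258623$ ($u = -124 - 258499 = -258623$)
$\frac{1}{u + h} = \frac{1}{-258623 - 29809208520} = \frac{1}{-29809467143} = - \frac{1}{29809467143}$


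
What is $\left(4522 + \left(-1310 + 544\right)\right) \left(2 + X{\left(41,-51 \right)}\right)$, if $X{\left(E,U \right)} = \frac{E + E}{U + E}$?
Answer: $- \frac{116436}{5} \approx -23287.0$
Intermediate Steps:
$X{\left(E,U \right)} = \frac{2 E}{E + U}$
$\left(4522 + \left(-1310 + 544\right)\right) \left(2 + X{\left(41,-51 \right)}\right) = \left(4522 + \left(-1310 + 544\right)\right) \left(2 + 2 \cdot 41 \frac{1}{41 - 51}\right) = \left(4522 - 766\right) \left(2 + 2 \cdot 41 \frac{1}{-10}\right) = 3756 \left(2 + 2 \cdot 41 \left(- \frac{1}{10}\right)\right) = 3756 \left(2 - \frac{41}{5}\right) = 3756 \left(- \frac{31}{5}\right) = - \frac{116436}{5}$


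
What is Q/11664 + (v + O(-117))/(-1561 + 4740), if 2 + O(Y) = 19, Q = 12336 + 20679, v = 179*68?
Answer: 4845631/727056 ≈ 6.6647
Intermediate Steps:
v = 12172
Q = 33015
O(Y) = 17 (O(Y) = -2 + 19 = 17)
Q/11664 + (v + O(-117))/(-1561 + 4740) = 33015/11664 + (12172 + 17)/(-1561 + 4740) = 33015*(1/11664) + 12189/3179 = 11005/3888 + 12189*(1/3179) = 11005/3888 + 717/187 = 4845631/727056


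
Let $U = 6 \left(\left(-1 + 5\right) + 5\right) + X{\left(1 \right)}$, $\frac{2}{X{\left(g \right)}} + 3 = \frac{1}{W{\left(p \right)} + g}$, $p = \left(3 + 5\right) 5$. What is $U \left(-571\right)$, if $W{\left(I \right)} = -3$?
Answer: $- \frac{213554}{7} \approx -30508.0$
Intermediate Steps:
$p = 40$ ($p = 8 \cdot 5 = 40$)
$X{\left(g \right)} = \frac{2}{-3 + \frac{1}{-3 + g}}$
$U = \frac{374}{7}$ ($U = 6 \left(\left(-1 + 5\right) + 5\right) + \frac{2 \left(3 - 1\right)}{-10 + 3 \cdot 1} = 6 \left(4 + 5\right) + \frac{2 \left(3 - 1\right)}{-10 + 3} = 6 \cdot 9 + 2 \frac{1}{-7} \cdot 2 = 54 + 2 \left(- \frac{1}{7}\right) 2 = 54 - \frac{4}{7} = \frac{374}{7} \approx 53.429$)
$U \left(-571\right) = \frac{374}{7} \left(-571\right) = - \frac{213554}{7}$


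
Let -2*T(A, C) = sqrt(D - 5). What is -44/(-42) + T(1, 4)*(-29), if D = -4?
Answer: 22/21 + 87*I/2 ≈ 1.0476 + 43.5*I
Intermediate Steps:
T(A, C) = -3*I/2 (T(A, C) = -sqrt(-4 - 5)/2 = -3*I/2)
-44/(-42) + T(1, 4)*(-29) = -44/(-42) - 3*I/2*(-29) = -44*(-1/42) + 87*I/2 = 22/21 + 87*I/2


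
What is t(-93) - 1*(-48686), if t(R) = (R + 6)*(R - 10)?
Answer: 57647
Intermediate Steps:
t(R) = (-10 + R)*(6 + R) (t(R) = (6 + R)*(-10 + R) = (-10 + R)*(6 + R))
t(-93) - 1*(-48686) = (-60 + (-93)**2 - 4*(-93)) - 1*(-48686) = (-60 + 8649 + 372) + 48686 = 8961 + 48686 = 57647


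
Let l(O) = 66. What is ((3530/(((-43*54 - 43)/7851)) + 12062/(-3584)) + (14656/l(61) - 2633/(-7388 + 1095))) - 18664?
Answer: -68953900368239/2286020352 ≈ -30163.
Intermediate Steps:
((3530/(((-43*54 - 43)/7851)) + 12062/(-3584)) + (14656/l(61) - 2633/(-7388 + 1095))) - 18664 = ((3530/(((-43*54 - 43)/7851)) + 12062/(-3584)) + (14656/66 - 2633/(-7388 + 1095))) - 18664 = ((3530/(((-2322 - 43)*(1/7851))) + 12062*(-1/3584)) + (14656*(1/66) - 2633/(-6293))) - 18664 = ((3530/((-2365*1/7851)) - 6031/1792) + (7328/33 - 2633*(-1/6293))) - 18664 = ((3530/(-2365/7851) - 6031/1792) + (7328/33 + 2633/6293)) - 18664 = ((3530*(-7851/2365) - 6031/1792) + 46201993/207669) - 18664 = ((-5542806/473 - 6031/1792) + 46201993/207669) - 18664 = (-9935561015/847616 + 46201993/207669) - 18664 = -26287616518511/2286020352 - 18664 = -68953900368239/2286020352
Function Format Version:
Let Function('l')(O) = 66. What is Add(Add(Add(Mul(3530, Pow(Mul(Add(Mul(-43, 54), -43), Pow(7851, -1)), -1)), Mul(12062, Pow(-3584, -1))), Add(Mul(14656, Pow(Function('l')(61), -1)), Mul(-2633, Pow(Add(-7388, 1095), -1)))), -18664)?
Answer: Rational(-68953900368239, 2286020352) ≈ -30163.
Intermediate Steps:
Add(Add(Add(Mul(3530, Pow(Mul(Add(Mul(-43, 54), -43), Pow(7851, -1)), -1)), Mul(12062, Pow(-3584, -1))), Add(Mul(14656, Pow(Function('l')(61), -1)), Mul(-2633, Pow(Add(-7388, 1095), -1)))), -18664) = Add(Add(Add(Mul(3530, Pow(Mul(Add(Mul(-43, 54), -43), Pow(7851, -1)), -1)), Mul(12062, Pow(-3584, -1))), Add(Mul(14656, Pow(66, -1)), Mul(-2633, Pow(Add(-7388, 1095), -1)))), -18664) = Add(Add(Add(Mul(3530, Pow(Mul(Add(-2322, -43), Rational(1, 7851)), -1)), Mul(12062, Rational(-1, 3584))), Add(Mul(14656, Rational(1, 66)), Mul(-2633, Pow(-6293, -1)))), -18664) = Add(Add(Add(Mul(3530, Pow(Mul(-2365, Rational(1, 7851)), -1)), Rational(-6031, 1792)), Add(Rational(7328, 33), Mul(-2633, Rational(-1, 6293)))), -18664) = Add(Add(Add(Mul(3530, Pow(Rational(-2365, 7851), -1)), Rational(-6031, 1792)), Add(Rational(7328, 33), Rational(2633, 6293))), -18664) = Add(Add(Add(Mul(3530, Rational(-7851, 2365)), Rational(-6031, 1792)), Rational(46201993, 207669)), -18664) = Add(Add(Add(Rational(-5542806, 473), Rational(-6031, 1792)), Rational(46201993, 207669)), -18664) = Add(Add(Rational(-9935561015, 847616), Rational(46201993, 207669)), -18664) = Add(Rational(-26287616518511, 2286020352), -18664) = Rational(-68953900368239, 2286020352)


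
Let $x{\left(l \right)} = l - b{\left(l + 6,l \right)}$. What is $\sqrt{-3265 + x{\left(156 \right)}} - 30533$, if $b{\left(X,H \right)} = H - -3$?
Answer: $-30533 + 2 i \sqrt{817} \approx -30533.0 + 57.166 i$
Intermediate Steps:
$b{\left(X,H \right)} = 3 + H$ ($b{\left(X,H \right)} = H + 3 = 3 + H$)
$x{\left(l \right)} = -3$ ($x{\left(l \right)} = l - \left(3 + l\right) = -3$)
$\sqrt{-3265 + x{\left(156 \right)}} - 30533 = \sqrt{-3265 - 3} - 30533 = \sqrt{-3268} - 30533 = 2 i \sqrt{817} - 30533 = -30533 + 2 i \sqrt{817}$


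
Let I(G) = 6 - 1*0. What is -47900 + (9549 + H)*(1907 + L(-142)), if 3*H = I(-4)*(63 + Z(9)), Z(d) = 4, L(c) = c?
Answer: 17042595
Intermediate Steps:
I(G) = 6 (I(G) = 6 + 0 = 6)
H = 134 (H = (6*(63 + 4))/3 = (6*67)/3 = (⅓)*402 = 134)
-47900 + (9549 + H)*(1907 + L(-142)) = -47900 + (9549 + 134)*(1907 - 142) = -47900 + 9683*1765 = -47900 + 17090495 = 17042595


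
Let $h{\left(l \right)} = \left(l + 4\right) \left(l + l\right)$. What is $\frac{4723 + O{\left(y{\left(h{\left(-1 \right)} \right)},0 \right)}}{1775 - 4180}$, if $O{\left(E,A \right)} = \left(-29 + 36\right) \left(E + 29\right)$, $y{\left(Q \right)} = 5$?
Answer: $- \frac{4961}{2405} \approx -2.0628$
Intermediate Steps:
$h{\left(l \right)} = 2 l \left(4 + l\right)$ ($h{\left(l \right)} = \left(4 + l\right) 2 l = 2 l \left(4 + l\right)$)
$O{\left(E,A \right)} = 203 + 7 E$ ($O{\left(E,A \right)} = 7 \left(29 + E\right) = 203 + 7 E$)
$\frac{4723 + O{\left(y{\left(h{\left(-1 \right)} \right)},0 \right)}}{1775 - 4180} = \frac{4723 + \left(203 + 7 \cdot 5\right)}{1775 - 4180} = \frac{4723 + \left(203 + 35\right)}{-2405} = \left(4723 + 238\right) \left(- \frac{1}{2405}\right) = 4961 \left(- \frac{1}{2405}\right) = - \frac{4961}{2405}$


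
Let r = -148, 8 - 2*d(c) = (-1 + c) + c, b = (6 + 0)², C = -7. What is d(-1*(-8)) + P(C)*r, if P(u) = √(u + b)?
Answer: -7/2 - 148*√29 ≈ -800.50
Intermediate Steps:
b = 36 (b = 6² = 36)
d(c) = 9/2 - c (d(c) = 4 - ((-1 + c) + c)/2 = 4 - (-1 + 2*c)/2 = 4 + (½ - c) = 9/2 - c)
P(u) = √(36 + u) (P(u) = √(u + 36) = √(36 + u))
d(-1*(-8)) + P(C)*r = (9/2 - (-1)*(-8)) + √(36 - 7)*(-148) = (9/2 - 1*8) + √29*(-148) = (9/2 - 8) - 148*√29 = -7/2 - 148*√29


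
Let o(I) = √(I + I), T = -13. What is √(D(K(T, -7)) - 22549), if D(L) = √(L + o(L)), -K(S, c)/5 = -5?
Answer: √(-22549 + √5*√(5 + √2)) ≈ 150.14*I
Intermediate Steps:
o(I) = √2*√I (o(I) = √(2*I) = √2*√I)
K(S, c) = 25 (K(S, c) = -5*(-5) = 25)
D(L) = √(L + √2*√L)
√(D(K(T, -7)) - 22549) = √(√(25 + √2*√25) - 22549) = √(√(25 + √2*5) - 22549) = √(√(25 + 5*√2) - 22549) = √(-22549 + √(25 + 5*√2))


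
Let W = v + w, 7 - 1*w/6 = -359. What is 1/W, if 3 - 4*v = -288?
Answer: 4/9075 ≈ 0.00044077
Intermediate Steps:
w = 2196 (w = 42 - 6*(-359) = 42 + 2154 = 2196)
v = 291/4 (v = 3/4 - 1/4*(-288) = 3/4 + 72 = 291/4 ≈ 72.750)
W = 9075/4 (W = 291/4 + 2196 = 9075/4 ≈ 2268.8)
1/W = 1/(9075/4) = 4/9075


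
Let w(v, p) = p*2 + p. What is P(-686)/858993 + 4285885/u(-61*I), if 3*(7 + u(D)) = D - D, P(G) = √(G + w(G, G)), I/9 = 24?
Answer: -4285885/7 + 14*I*√14/858993 ≈ -6.1227e+5 + 6.0982e-5*I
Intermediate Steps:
I = 216 (I = 9*24 = 216)
w(v, p) = 3*p (w(v, p) = 2*p + p = 3*p)
P(G) = 2*√G (P(G) = √(G + 3*G) = √(4*G) = 2*√G)
u(D) = -7 (u(D) = -7 + (D - D)/3 = -7 + (⅓)*0 = -7 + 0 = -7)
P(-686)/858993 + 4285885/u(-61*I) = (2*√(-686))/858993 + 4285885/(-7) = (2*(7*I*√14))*(1/858993) + 4285885*(-⅐) = (14*I*√14)*(1/858993) - 4285885/7 = 14*I*√14/858993 - 4285885/7 = -4285885/7 + 14*I*√14/858993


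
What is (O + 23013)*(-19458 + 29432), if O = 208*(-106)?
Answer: 9624910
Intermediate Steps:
O = -22048
(O + 23013)*(-19458 + 29432) = (-22048 + 23013)*(-19458 + 29432) = 965*9974 = 9624910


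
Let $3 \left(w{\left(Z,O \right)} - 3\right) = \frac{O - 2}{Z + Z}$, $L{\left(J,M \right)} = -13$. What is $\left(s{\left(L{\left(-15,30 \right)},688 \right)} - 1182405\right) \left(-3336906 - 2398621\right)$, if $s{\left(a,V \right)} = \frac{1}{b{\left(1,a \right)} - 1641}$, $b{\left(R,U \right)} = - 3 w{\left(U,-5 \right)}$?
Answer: $\frac{290983080084202247}{42907} \approx 6.7817 \cdot 10^{12}$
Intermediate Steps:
$w{\left(Z,O \right)} = 3 + \frac{-2 + O}{6 Z}$ ($w{\left(Z,O \right)} = 3 + \frac{\left(O - 2\right) \frac{1}{Z + Z}}{3} = 3 + \frac{\left(-2 + O\right) \frac{1}{2 Z}}{3} = 3 + \frac{\frac{1}{2} \frac{1}{Z} \left(-2 + O\right)}{3} = 3 + \frac{-2 + O}{6 Z}$)
$b{\left(R,U \right)} = - \frac{-7 + 18 U}{2 U}$ ($b{\left(R,U \right)} = - 3 \frac{-2 - 5 + 18 U}{6 U} = - 3 \frac{-7 + 18 U}{6 U} = - \frac{-7 + 18 U}{2 U}$)
$s{\left(a,V \right)} = \frac{1}{-1650 + \frac{7}{2 a}}$ ($s{\left(a,V \right)} = \frac{1}{\left(-9 + \frac{7}{2 a}\right) - 1641} = \frac{1}{-1650 + \frac{7}{2 a}}$)
$\left(s{\left(L{\left(-15,30 \right)},688 \right)} - 1182405\right) \left(-3336906 - 2398621\right) = \left(\left(-2\right) \left(-13\right) \frac{1}{-7 + 3300 \left(-13\right)} - 1182405\right) \left(-3336906 - 2398621\right) = \left(\left(-2\right) \left(-13\right) \frac{1}{-7 - 42900} - 1182405\right) \left(-5735527\right) = \left(\left(-2\right) \left(-13\right) \frac{1}{-42907} - 1182405\right) \left(-5735527\right) = \left(\left(-2\right) \left(-13\right) \left(- \frac{1}{42907}\right) - 1182405\right) \left(-5735527\right) = \left(- \frac{26}{42907} - 1182405\right) \left(-5735527\right) = \left(- \frac{50733451361}{42907}\right) \left(-5735527\right) = \frac{290983080084202247}{42907}$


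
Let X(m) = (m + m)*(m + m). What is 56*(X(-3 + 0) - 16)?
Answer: 1120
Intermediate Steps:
X(m) = 4*m² (X(m) = (2*m)*(2*m) = 4*m²)
56*(X(-3 + 0) - 16) = 56*(4*(-3 + 0)² - 16) = 56*(4*(-3)² - 16) = 56*(4*9 - 16) = 56*(36 - 16) = 56*20 = 1120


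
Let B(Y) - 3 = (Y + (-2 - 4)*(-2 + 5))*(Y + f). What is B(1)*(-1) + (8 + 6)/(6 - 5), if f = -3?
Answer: -23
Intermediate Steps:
B(Y) = 3 + (-18 + Y)*(-3 + Y) (B(Y) = 3 + (Y + (-2 - 4)*(-2 + 5))*(Y - 3) = 3 + (Y - 6*3)*(-3 + Y) = 3 + (Y - 18)*(-3 + Y) = 3 + (-18 + Y)*(-3 + Y))
B(1)*(-1) + (8 + 6)/(6 - 5) = (57 + 1² - 21*1)*(-1) + (8 + 6)/(6 - 5) = (57 + 1 - 21)*(-1) + 14/1 = 37*(-1) + 14*1 = -37 + 14 = -23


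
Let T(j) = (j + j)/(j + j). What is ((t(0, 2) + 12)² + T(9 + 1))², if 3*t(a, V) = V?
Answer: 2111209/81 ≈ 26064.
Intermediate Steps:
t(a, V) = V/3
T(j) = 1 (T(j) = (2*j)/((2*j)) = (2*j)*(1/(2*j)) = 1)
((t(0, 2) + 12)² + T(9 + 1))² = (((⅓)*2 + 12)² + 1)² = ((⅔ + 12)² + 1)² = ((38/3)² + 1)² = (1444/9 + 1)² = (1453/9)² = 2111209/81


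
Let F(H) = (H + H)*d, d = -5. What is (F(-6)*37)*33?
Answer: 73260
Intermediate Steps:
F(H) = -10*H (F(H) = (H + H)*(-5) = (2*H)*(-5) = -10*H)
(F(-6)*37)*33 = (-10*(-6)*37)*33 = (60*37)*33 = 2220*33 = 73260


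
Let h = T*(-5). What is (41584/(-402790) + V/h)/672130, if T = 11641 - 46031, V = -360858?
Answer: -7625018131/2327577469113250 ≈ -3.2759e-6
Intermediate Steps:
T = -34390
h = 171950 (h = -34390*(-5) = 171950)
(41584/(-402790) + V/h)/672130 = (41584/(-402790) - 360858/171950)/672130 = (41584*(-1/402790) - 360858*1/171950)*(1/672130) = (-20792/201395 - 180429/85975)*(1/672130) = -7625018131/3462987025*1/672130 = -7625018131/2327577469113250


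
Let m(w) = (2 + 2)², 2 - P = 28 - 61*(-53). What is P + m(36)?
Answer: -3243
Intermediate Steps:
P = -3259 (P = 2 - (28 - 61*(-53)) = 2 - (28 + 3233) = 2 - 1*3261 = 2 - 3261 = -3259)
m(w) = 16 (m(w) = 4² = 16)
P + m(36) = -3259 + 16 = -3243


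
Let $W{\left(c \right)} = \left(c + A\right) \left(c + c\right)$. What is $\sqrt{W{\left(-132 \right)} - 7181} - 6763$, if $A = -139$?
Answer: $-6763 + \sqrt{64363} \approx -6509.3$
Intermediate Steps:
$W{\left(c \right)} = 2 c \left(-139 + c\right)$ ($W{\left(c \right)} = \left(c - 139\right) \left(c + c\right) = \left(-139 + c\right) 2 c = 2 c \left(-139 + c\right)$)
$\sqrt{W{\left(-132 \right)} - 7181} - 6763 = \sqrt{2 \left(-132\right) \left(-139 - 132\right) - 7181} - 6763 = \sqrt{2 \left(-132\right) \left(-271\right) - 7181} - 6763 = \sqrt{71544 - 7181} - 6763 = \sqrt{64363} - 6763 = -6763 + \sqrt{64363}$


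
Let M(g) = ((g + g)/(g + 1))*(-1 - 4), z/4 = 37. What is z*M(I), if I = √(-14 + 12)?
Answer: -1480*√2/(√2 - I) ≈ -986.67 - 697.68*I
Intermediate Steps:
z = 148 (z = 4*37 = 148)
I = I*√2 (I = √(-2) = I*√2 ≈ 1.4142*I)
M(g) = -10*g/(1 + g) (M(g) = ((2*g)/(1 + g))*(-5) = (2*g/(1 + g))*(-5) = -10*g/(1 + g))
z*M(I) = 148*(-10*I*√2/(1 + I*√2)) = -1480*I*√2/(1 + I*√2)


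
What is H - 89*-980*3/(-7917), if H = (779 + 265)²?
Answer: 410893412/377 ≈ 1.0899e+6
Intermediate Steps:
H = 1089936 (H = 1044² = 1089936)
H - 89*-980*3/(-7917) = 1089936 - 89*-980*3/(-7917) = 1089936 - 89*(-2940*(-1/7917)) = 1089936 - 89*140/377 = 1089936 - 1*12460/377 = 1089936 - 12460/377 = 410893412/377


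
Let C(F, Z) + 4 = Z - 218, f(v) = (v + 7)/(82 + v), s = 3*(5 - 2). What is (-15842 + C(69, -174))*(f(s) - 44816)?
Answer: 66222461120/91 ≈ 7.2772e+8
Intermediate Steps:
s = 9 (s = 3*3 = 9)
f(v) = (7 + v)/(82 + v)
C(F, Z) = -222 + Z (C(F, Z) = -4 + (Z - 218) = -4 + (-218 + Z) = -222 + Z)
(-15842 + C(69, -174))*(f(s) - 44816) = (-15842 + (-222 - 174))*((7 + 9)/(82 + 9) - 44816) = (-15842 - 396)*(16/91 - 44816) = -16238*((1/91)*16 - 44816) = -16238*(16/91 - 44816) = -16238*(-4078240/91) = 66222461120/91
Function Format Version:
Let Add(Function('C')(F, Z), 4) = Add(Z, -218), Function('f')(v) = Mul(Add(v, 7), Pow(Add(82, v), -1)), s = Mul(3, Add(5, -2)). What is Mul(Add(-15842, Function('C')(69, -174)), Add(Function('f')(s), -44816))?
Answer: Rational(66222461120, 91) ≈ 7.2772e+8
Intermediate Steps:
s = 9 (s = Mul(3, 3) = 9)
Function('f')(v) = Mul(Pow(Add(82, v), -1), Add(7, v)) (Function('f')(v) = Mul(Add(7, v), Pow(Add(82, v), -1)) = Mul(Pow(Add(82, v), -1), Add(7, v)))
Function('C')(F, Z) = Add(-222, Z) (Function('C')(F, Z) = Add(-4, Add(Z, -218)) = Add(-4, Add(-218, Z)) = Add(-222, Z))
Mul(Add(-15842, Function('C')(69, -174)), Add(Function('f')(s), -44816)) = Mul(Add(-15842, Add(-222, -174)), Add(Mul(Pow(Add(82, 9), -1), Add(7, 9)), -44816)) = Mul(Add(-15842, -396), Add(Mul(Pow(91, -1), 16), -44816)) = Mul(-16238, Add(Mul(Rational(1, 91), 16), -44816)) = Mul(-16238, Add(Rational(16, 91), -44816)) = Mul(-16238, Rational(-4078240, 91)) = Rational(66222461120, 91)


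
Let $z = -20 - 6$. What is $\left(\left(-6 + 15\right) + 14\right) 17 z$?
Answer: $-10166$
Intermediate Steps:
$z = -26$ ($z = -20 - 6 = -26$)
$\left(\left(-6 + 15\right) + 14\right) 17 z = \left(\left(-6 + 15\right) + 14\right) 17 \left(-26\right) = \left(9 + 14\right) 17 \left(-26\right) = 23 \cdot 17 \left(-26\right) = 391 \left(-26\right) = -10166$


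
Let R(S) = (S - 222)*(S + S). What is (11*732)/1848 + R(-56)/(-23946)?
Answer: 512401/167622 ≈ 3.0569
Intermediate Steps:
R(S) = 2*S*(-222 + S) (R(S) = (-222 + S)*(2*S) = 2*S*(-222 + S))
(11*732)/1848 + R(-56)/(-23946) = (11*732)/1848 + (2*(-56)*(-222 - 56))/(-23946) = 8052*(1/1848) + (2*(-56)*(-278))*(-1/23946) = 61/14 + 31136*(-1/23946) = 61/14 - 15568/11973 = 512401/167622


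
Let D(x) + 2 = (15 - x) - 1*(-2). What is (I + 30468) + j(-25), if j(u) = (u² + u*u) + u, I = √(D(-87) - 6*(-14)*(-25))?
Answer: 31693 + 3*I*√222 ≈ 31693.0 + 44.699*I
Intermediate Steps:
D(x) = 15 - x (D(x) = -2 + ((15 - x) - 1*(-2)) = -2 + ((15 - x) + 2) = -2 + (17 - x) = 15 - x)
I = 3*I*√222 (I = √((15 - 1*(-87)) - 6*(-14)*(-25)) = √((15 + 87) + 84*(-25)) = √(102 - 2100) = √(-1998) = 3*I*√222 ≈ 44.699*I)
j(u) = u + 2*u² (j(u) = (u² + u²) + u = 2*u² + u = u + 2*u²)
(I + 30468) + j(-25) = (3*I*√222 + 30468) - 25*(1 + 2*(-25)) = (30468 + 3*I*√222) - 25*(1 - 50) = (30468 + 3*I*√222) - 25*(-49) = (30468 + 3*I*√222) + 1225 = 31693 + 3*I*√222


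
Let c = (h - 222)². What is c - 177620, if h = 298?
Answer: -171844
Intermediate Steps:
c = 5776 (c = (298 - 222)² = 76² = 5776)
c - 177620 = 5776 - 177620 = -171844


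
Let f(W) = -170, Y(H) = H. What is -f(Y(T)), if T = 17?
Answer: 170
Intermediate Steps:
-f(Y(T)) = -1*(-170) = 170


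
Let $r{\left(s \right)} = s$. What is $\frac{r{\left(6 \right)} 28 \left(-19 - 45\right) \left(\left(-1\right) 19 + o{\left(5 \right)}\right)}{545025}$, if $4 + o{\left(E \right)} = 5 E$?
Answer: $- \frac{7168}{181675} \approx -0.039455$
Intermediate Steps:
$o{\left(E \right)} = -4 + 5 E$
$\frac{r{\left(6 \right)} 28 \left(-19 - 45\right) \left(\left(-1\right) 19 + o{\left(5 \right)}\right)}{545025} = \frac{6 \cdot 28 \left(-19 - 45\right) \left(\left(-1\right) 19 + \left(-4 + 5 \cdot 5\right)\right)}{545025} = 168 \left(- 64 \left(-19 + \left(-4 + 25\right)\right)\right) \frac{1}{545025} = 168 \left(- 64 \left(-19 + 21\right)\right) \frac{1}{545025} = 168 \left(\left(-64\right) 2\right) \frac{1}{545025} = 168 \left(-128\right) \frac{1}{545025} = \left(-21504\right) \frac{1}{545025} = - \frac{7168}{181675}$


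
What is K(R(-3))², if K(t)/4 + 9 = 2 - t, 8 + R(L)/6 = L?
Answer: 55696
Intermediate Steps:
R(L) = -48 + 6*L
K(t) = -28 - 4*t (K(t) = -36 + 4*(2 - t) = -36 + (8 - 4*t) = -28 - 4*t)
K(R(-3))² = (-28 - 4*(-48 + 6*(-3)))² = (-28 - 4*(-48 - 18))² = (-28 - 4*(-66))² = (-28 + 264)² = 236² = 55696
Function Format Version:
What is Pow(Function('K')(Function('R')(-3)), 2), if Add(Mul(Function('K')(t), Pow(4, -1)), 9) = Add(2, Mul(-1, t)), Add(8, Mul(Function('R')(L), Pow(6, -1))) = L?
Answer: 55696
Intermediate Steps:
Function('R')(L) = Add(-48, Mul(6, L))
Function('K')(t) = Add(-28, Mul(-4, t)) (Function('K')(t) = Add(-36, Mul(4, Add(2, Mul(-1, t)))) = Add(-36, Add(8, Mul(-4, t))) = Add(-28, Mul(-4, t)))
Pow(Function('K')(Function('R')(-3)), 2) = Pow(Add(-28, Mul(-4, Add(-48, Mul(6, -3)))), 2) = Pow(Add(-28, Mul(-4, Add(-48, -18))), 2) = Pow(Add(-28, Mul(-4, -66)), 2) = Pow(Add(-28, 264), 2) = Pow(236, 2) = 55696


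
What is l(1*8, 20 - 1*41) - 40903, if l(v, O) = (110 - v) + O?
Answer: -40822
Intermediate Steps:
l(v, O) = 110 + O - v
l(1*8, 20 - 1*41) - 40903 = (110 + (20 - 1*41) - 8) - 40903 = (110 + (20 - 41) - 1*8) - 40903 = (110 - 21 - 8) - 40903 = 81 - 40903 = -40822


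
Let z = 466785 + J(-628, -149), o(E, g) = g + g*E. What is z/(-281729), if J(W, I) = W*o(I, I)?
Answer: 13381871/281729 ≈ 47.499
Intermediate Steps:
o(E, g) = g + E*g
J(W, I) = I*W*(1 + I) (J(W, I) = W*(I*(1 + I)) = I*W*(1 + I))
z = -13381871 (z = 466785 - 149*(-628)*(1 - 149) = 466785 - 149*(-628)*(-148) = 466785 - 13848656 = -13381871)
z/(-281729) = -13381871/(-281729) = -13381871*(-1/281729) = 13381871/281729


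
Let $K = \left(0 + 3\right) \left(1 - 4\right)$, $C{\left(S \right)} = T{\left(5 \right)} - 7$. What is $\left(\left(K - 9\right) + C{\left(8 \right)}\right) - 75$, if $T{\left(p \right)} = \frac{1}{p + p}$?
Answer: $- \frac{999}{10} \approx -99.9$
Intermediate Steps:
$T{\left(p \right)} = \frac{1}{2 p}$
$C{\left(S \right)} = - \frac{69}{10}$ ($C{\left(S \right)} = \frac{1}{2 \cdot 5} - 7 = \frac{1}{2} \cdot \frac{1}{5} - 7 = \frac{1}{10} - 7 = - \frac{69}{10}$)
$K = -9$ ($K = 3 \left(-3\right) = -9$)
$\left(\left(K - 9\right) + C{\left(8 \right)}\right) - 75 = \left(\left(-9 - 9\right) - \frac{69}{10}\right) - 75 = \left(-18 - \frac{69}{10}\right) - 75 = - \frac{249}{10} - 75 = - \frac{999}{10}$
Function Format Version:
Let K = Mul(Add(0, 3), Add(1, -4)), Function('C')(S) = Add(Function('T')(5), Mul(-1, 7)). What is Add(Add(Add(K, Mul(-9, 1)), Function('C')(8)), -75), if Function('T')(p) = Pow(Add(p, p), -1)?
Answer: Rational(-999, 10) ≈ -99.900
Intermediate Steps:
Function('T')(p) = Mul(Rational(1, 2), Pow(p, -1)) (Function('T')(p) = Pow(Mul(2, p), -1) = Mul(Rational(1, 2), Pow(p, -1)))
Function('C')(S) = Rational(-69, 10) (Function('C')(S) = Add(Mul(Rational(1, 2), Pow(5, -1)), Mul(-1, 7)) = Add(Mul(Rational(1, 2), Rational(1, 5)), -7) = Add(Rational(1, 10), -7) = Rational(-69, 10))
K = -9 (K = Mul(3, -3) = -9)
Add(Add(Add(K, Mul(-9, 1)), Function('C')(8)), -75) = Add(Add(Add(-9, Mul(-9, 1)), Rational(-69, 10)), -75) = Add(Add(Add(-9, -9), Rational(-69, 10)), -75) = Add(Add(-18, Rational(-69, 10)), -75) = Add(Rational(-249, 10), -75) = Rational(-999, 10)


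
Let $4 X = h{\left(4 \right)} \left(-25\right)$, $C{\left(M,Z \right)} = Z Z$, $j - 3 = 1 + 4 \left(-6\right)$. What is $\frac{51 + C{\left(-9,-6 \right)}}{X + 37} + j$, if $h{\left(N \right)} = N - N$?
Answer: $- \frac{653}{37} \approx -17.649$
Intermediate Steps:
$j = -20$ ($j = 3 + \left(1 + 4 \left(-6\right)\right) = 3 + \left(1 - 24\right) = 3 - 23 = -20$)
$C{\left(M,Z \right)} = Z^{2}$
$h{\left(N \right)} = 0$
$X = 0$ ($X = \frac{0 \left(-25\right)}{4} = \frac{1}{4} \cdot 0 = 0$)
$\frac{51 + C{\left(-9,-6 \right)}}{X + 37} + j = \frac{51 + \left(-6\right)^{2}}{0 + 37} - 20 = \frac{51 + 36}{37} - 20 = 87 \cdot \frac{1}{37} - 20 = \frac{87}{37} - 20 = - \frac{653}{37}$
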